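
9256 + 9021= 18277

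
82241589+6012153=88253742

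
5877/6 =979 + 1/2 = 979.50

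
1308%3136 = 1308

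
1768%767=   234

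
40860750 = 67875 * 602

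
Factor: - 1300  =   - 2^2*5^2* 13^1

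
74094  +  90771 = 164865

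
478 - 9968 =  - 9490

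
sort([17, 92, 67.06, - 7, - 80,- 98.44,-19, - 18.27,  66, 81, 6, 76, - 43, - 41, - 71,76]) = [  -  98.44, - 80, - 71, -43, - 41, - 19, - 18.27 ,-7, 6, 17,66,67.06,  76, 76, 81, 92]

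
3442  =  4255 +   -  813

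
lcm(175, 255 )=8925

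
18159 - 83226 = -65067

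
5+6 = 11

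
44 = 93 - 49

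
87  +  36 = 123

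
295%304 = 295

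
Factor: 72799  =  43^1*1693^1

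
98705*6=592230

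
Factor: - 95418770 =- 2^1*5^1*9541877^1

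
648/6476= 162/1619  =  0.10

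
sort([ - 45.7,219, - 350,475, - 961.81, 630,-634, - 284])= [ - 961.81, - 634,- 350, - 284, - 45.7, 219, 475,630 ] 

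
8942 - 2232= 6710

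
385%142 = 101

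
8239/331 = 8239/331 = 24.89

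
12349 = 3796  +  8553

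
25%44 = 25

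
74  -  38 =36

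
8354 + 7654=16008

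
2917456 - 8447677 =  - 5530221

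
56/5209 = 56/5209 = 0.01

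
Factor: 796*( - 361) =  - 287356 = - 2^2*19^2*199^1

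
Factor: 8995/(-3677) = -5^1*7^1*257^1*3677^(-1 )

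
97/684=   97/684 = 0.14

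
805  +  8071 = 8876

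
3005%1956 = 1049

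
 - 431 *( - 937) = 403847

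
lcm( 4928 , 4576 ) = 64064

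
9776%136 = 120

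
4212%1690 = 832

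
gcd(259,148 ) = 37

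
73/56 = 73/56 = 1.30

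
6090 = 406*15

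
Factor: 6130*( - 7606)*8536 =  - 2^5*5^1*11^1*97^1*613^1* 3803^1 = - 397989122080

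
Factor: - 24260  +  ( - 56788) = - 81048 = - 2^3*3^1*11^1 * 307^1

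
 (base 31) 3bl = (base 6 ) 23005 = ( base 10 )3245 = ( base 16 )CAD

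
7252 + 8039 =15291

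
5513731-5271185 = 242546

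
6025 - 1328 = 4697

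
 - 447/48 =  - 10  +  11/16 = - 9.31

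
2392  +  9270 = 11662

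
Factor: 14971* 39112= 2^3*11^1 * 1361^1*4889^1 = 585545752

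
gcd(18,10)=2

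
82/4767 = 82/4767 = 0.02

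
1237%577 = 83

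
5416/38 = 142+10/19 = 142.53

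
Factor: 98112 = 2^6*3^1*7^1*73^1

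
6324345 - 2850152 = 3474193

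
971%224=75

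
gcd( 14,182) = 14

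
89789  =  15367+74422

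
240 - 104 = 136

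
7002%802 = 586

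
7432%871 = 464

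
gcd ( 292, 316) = 4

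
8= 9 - 1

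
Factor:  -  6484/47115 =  - 2^2 * 3^( - 3) * 5^( - 1 ) * 349^( - 1 )*1621^1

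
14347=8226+6121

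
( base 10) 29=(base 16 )1D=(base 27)12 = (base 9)32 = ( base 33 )T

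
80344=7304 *11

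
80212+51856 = 132068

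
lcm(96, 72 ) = 288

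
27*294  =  7938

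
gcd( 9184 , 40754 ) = 574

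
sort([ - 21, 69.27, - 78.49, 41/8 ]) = [ - 78.49, - 21, 41/8, 69.27]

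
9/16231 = 9/16231 = 0.00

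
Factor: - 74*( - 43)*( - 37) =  - 2^1*37^2*43^1 = -  117734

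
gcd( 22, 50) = 2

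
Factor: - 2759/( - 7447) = 11^ ( - 1)*31^1*89^1*677^( - 1 ) 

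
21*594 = 12474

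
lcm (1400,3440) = 120400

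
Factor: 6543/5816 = 9/8 = 2^( - 3 )*3^2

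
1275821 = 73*17477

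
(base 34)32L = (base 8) 6745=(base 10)3557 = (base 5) 103212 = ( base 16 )DE5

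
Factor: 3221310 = 2^1 * 3^1*5^1 * 107377^1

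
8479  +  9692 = 18171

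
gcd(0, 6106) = 6106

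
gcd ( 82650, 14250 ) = 2850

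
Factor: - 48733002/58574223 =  - 2^1*3^2*300821^1 * 6508247^( - 1 ) = - 5414778/6508247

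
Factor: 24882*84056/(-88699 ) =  - 160883184/6823 = - 2^4*3^1*7^1*11^1 * 19^1 * 29^1*79^1*6823^ ( - 1 )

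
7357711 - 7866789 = - 509078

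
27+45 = 72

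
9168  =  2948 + 6220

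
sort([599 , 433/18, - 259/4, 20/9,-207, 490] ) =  [ - 207, - 259/4, 20/9, 433/18, 490, 599 ] 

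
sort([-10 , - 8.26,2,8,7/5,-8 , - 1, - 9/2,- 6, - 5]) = [  -  10, - 8.26, - 8, - 6, -5,  -  9/2, - 1, 7/5, 2, 8] 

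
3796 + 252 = 4048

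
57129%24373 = 8383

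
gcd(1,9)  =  1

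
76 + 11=87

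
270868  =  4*67717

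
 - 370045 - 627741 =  - 997786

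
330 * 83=27390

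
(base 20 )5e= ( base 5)424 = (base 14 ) 82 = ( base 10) 114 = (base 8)162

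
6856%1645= 276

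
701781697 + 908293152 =1610074849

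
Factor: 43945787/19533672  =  2^( - 3)*3^(-2 )*19^( - 1)* 109^( -1 ) * 131^( - 1)*229^1 * 191903^1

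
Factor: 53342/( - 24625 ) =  -2^1*5^( - 3 )*149^1*179^1*197^(  -  1 )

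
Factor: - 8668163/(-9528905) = 5^(- 1) * 7^1*47^1*26347^1*1905781^( - 1) 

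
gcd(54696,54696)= 54696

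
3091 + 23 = 3114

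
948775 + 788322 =1737097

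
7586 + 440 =8026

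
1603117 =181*8857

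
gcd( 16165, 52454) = 1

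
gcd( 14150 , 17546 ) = 566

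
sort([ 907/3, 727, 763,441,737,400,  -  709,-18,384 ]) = [ -709,-18,907/3,384,400,441,727,737,763]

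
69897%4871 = 1703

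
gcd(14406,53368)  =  14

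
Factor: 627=3^1*11^1*19^1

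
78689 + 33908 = 112597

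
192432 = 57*3376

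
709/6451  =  709/6451 = 0.11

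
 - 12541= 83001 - 95542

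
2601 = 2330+271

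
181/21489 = 181/21489= 0.01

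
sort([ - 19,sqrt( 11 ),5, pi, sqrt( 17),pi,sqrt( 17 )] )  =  [ - 19, pi,pi,sqrt(11 ),sqrt(17 ), sqrt(17), 5 ]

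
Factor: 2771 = 17^1 * 163^1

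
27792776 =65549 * 424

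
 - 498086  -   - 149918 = -348168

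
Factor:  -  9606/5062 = -3^1*1601^1*2531^(- 1)= - 4803/2531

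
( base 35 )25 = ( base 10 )75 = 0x4B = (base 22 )39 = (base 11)69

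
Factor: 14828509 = 31^1*478339^1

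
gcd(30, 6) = 6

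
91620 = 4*22905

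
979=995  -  16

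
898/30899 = 898/30899 = 0.03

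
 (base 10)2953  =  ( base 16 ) B89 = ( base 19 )838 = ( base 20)77d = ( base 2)101110001001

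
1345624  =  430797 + 914827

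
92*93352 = 8588384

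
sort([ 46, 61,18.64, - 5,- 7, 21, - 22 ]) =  [  -  22, - 7  , - 5,18.64,21, 46,61]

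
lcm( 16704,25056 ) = 50112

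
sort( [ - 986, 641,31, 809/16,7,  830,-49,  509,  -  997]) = [ - 997,-986, -49,7, 31, 809/16, 509,  641,  830 ]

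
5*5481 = 27405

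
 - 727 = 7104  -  7831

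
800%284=232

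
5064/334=15  +  27/167 = 15.16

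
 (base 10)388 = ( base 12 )284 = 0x184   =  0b110000100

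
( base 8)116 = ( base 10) 78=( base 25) 33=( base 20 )3i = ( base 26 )30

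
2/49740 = 1/24870 = 0.00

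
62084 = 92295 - 30211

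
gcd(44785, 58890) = 65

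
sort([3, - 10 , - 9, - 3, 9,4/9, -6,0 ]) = [ -10, - 9,  -  6, - 3,0, 4/9,3,9] 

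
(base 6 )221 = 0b1010101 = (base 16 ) 55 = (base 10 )85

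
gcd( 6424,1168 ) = 584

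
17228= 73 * 236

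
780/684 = 65/57 = 1.14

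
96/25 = 96/25=   3.84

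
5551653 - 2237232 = 3314421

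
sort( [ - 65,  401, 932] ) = [-65 , 401, 932] 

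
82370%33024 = 16322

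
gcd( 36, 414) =18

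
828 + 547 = 1375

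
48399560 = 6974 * 6940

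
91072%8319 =7882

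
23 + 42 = 65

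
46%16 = 14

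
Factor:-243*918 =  - 223074 =-2^1 * 3^8*17^1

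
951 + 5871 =6822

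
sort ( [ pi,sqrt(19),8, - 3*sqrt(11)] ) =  [ - 3*sqrt(11), pi  ,  sqrt( 19) , 8]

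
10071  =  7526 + 2545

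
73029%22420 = 5769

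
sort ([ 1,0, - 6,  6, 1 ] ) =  [ - 6,  0, 1, 1,6 ]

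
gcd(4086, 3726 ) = 18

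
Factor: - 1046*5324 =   -  5568904= - 2^3 * 11^3*523^1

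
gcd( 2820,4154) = 2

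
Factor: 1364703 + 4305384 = 3^1*1890029^1 = 5670087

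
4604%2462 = 2142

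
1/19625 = 1/19625= 0.00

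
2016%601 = 213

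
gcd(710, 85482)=2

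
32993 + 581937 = 614930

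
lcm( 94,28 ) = 1316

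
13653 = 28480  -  14827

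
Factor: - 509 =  - 509^1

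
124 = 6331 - 6207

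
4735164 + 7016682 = 11751846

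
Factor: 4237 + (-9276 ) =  - 5039 = -5039^1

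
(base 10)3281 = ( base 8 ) 6321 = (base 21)795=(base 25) 566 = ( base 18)a25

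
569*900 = 512100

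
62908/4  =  15727 = 15727.00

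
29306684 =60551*484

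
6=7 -1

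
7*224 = 1568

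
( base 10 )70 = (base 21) 37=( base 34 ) 22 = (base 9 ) 77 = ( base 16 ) 46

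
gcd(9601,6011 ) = 1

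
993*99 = 98307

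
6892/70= 3446/35 = 98.46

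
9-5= 4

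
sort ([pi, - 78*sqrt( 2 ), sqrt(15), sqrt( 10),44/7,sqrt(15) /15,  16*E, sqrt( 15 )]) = [ - 78*sqrt( 2),  sqrt(15)/15,  pi, sqrt( 10 ),sqrt( 15 ),  sqrt(15 ),44/7,16 *E]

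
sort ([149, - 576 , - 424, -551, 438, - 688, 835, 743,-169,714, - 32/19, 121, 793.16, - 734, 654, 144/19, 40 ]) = [ - 734, - 688, - 576, - 551, - 424, - 169, - 32/19, 144/19  ,  40,121,  149, 438,654 , 714,743, 793.16, 835 ]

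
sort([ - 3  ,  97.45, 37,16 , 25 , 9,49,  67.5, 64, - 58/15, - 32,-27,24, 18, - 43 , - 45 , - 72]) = [ - 72, - 45, -43, - 32 , - 27, - 58/15, - 3, 9, 16, 18 , 24,25,37,49,64,  67.5,97.45] 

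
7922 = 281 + 7641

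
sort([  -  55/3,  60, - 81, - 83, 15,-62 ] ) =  [ - 83,-81, - 62, - 55/3, 15,60] 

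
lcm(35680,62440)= 249760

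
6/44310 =1/7385 =0.00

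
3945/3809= 3945/3809= 1.04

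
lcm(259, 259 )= 259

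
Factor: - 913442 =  - 2^1*29^1*15749^1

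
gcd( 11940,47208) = 12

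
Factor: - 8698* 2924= - 25432952 = - 2^3*17^1*43^1*4349^1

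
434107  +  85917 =520024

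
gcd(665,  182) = 7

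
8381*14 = 117334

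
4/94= 2/47 =0.04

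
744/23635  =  744/23635 =0.03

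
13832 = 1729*8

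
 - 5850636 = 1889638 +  -7740274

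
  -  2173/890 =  - 2173/890= - 2.44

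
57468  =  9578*6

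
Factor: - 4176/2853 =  - 2^4*29^1*317^(-1) = - 464/317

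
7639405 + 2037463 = 9676868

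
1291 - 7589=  - 6298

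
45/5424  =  15/1808 = 0.01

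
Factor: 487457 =487457^1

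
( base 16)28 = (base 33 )17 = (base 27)1D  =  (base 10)40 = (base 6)104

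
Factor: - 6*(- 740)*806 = 2^4*3^1 * 5^1*13^1 * 31^1 * 37^1 = 3578640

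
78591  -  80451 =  - 1860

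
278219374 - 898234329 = -620014955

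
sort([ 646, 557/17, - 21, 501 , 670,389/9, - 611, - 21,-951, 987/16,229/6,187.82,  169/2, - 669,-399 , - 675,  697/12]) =[ - 951, - 675, - 669,-611,-399, -21, - 21, 557/17, 229/6,389/9, 697/12, 987/16,169/2,187.82, 501, 646, 670] 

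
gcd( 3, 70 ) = 1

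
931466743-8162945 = 923303798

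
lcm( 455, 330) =30030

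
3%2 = 1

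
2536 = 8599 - 6063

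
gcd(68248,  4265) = 1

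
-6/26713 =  - 6/26713 = - 0.00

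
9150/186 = 1525/31= 49.19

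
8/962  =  4/481=   0.01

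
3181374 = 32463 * 98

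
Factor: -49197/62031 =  - 23^1*29^(-1) = - 23/29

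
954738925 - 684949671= 269789254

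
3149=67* 47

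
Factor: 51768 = 2^3*3^2*719^1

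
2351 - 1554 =797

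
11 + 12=23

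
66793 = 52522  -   - 14271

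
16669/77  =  216 + 37/77=216.48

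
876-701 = 175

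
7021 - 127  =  6894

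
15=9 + 6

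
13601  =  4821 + 8780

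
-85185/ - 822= 103 + 173/274 = 103.63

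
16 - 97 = - 81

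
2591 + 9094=11685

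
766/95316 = 383/47658 =0.01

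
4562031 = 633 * 7207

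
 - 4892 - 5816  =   - 10708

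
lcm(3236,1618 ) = 3236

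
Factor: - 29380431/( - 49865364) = 9793477/16621788= 2^( - 2 )*3^( -1 )*1385149^( - 1)*  9793477^1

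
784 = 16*49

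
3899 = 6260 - 2361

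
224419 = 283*793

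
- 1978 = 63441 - 65419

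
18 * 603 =10854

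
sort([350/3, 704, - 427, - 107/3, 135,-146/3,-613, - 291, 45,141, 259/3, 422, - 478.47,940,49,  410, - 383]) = [-613, - 478.47,-427, - 383,-291 ,-146/3,-107/3, 45,49 , 259/3, 350/3 , 135, 141,410,422,704,940]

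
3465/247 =3465/247 = 14.03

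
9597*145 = 1391565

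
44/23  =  1+21/23=1.91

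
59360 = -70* ( - 848 )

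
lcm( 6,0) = 0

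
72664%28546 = 15572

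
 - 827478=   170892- 998370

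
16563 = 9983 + 6580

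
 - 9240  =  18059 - 27299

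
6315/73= 6315/73 = 86.51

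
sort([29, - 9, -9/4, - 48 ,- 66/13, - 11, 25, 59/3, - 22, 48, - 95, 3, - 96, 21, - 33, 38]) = [ - 96,- 95, - 48, -33, - 22, - 11, - 9 , - 66/13,-9/4, 3 , 59/3,  21,25, 29, 38, 48]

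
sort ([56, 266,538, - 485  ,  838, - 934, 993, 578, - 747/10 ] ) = [ - 934, - 485, - 747/10, 56, 266,  538,578,838, 993 ] 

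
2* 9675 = 19350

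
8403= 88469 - 80066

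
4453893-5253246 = -799353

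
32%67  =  32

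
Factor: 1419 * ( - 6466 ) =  - 2^1*3^1*11^1*43^1 *53^1 * 61^1 = - 9175254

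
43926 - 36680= 7246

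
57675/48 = 1201 + 9/16 = 1201.56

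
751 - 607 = 144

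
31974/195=163 + 63/65 = 163.97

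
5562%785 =67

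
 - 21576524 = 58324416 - 79900940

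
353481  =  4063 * 87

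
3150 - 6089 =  - 2939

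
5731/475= 12 + 31/475=12.07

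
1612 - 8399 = -6787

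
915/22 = 915/22 = 41.59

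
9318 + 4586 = 13904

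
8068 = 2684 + 5384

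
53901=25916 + 27985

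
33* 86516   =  2855028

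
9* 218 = 1962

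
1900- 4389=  - 2489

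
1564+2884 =4448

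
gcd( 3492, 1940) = 388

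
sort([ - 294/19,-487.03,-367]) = [-487.03, - 367,- 294/19]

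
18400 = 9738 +8662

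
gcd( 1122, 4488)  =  1122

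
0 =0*553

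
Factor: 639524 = 2^2*61^1*2621^1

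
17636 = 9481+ 8155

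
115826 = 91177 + 24649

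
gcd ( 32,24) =8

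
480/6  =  80 = 80.00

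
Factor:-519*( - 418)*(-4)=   -  867768=-2^3 * 3^1*11^1*19^1*173^1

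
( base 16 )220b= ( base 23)GAL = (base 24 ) F33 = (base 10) 8715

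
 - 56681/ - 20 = 56681/20 = 2834.05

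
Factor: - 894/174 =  - 29^( - 1)*149^1 = - 149/29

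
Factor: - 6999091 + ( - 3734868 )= -10733959 =- 37^1*290107^1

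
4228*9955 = 42089740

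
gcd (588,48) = 12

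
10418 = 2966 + 7452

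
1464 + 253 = 1717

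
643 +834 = 1477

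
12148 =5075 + 7073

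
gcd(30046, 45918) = 2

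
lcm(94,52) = 2444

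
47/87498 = 47/87498=0.00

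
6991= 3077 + 3914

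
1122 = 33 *34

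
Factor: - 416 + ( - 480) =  - 2^7*7^1=- 896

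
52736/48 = 1098+ 2/3= 1098.67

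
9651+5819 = 15470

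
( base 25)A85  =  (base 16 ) 1937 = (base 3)22212002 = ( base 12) 389B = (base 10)6455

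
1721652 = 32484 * 53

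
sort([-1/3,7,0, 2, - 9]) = [-9,- 1/3,  0 , 2,  7 ]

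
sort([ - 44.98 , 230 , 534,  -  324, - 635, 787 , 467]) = [  -  635, - 324, - 44.98, 230,467,534, 787]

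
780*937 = 730860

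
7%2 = 1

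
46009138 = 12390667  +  33618471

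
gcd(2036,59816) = 4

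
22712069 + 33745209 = 56457278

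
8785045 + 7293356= 16078401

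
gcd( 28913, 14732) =29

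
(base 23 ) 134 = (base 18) 1f8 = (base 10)602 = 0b1001011010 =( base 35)h7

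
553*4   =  2212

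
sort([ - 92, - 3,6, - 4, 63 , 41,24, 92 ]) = [-92, - 4, - 3,6, 24,  41 , 63,92] 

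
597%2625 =597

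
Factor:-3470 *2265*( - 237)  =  1862713350= 2^1*3^2*5^2 *79^1 * 151^1*347^1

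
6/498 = 1/83 = 0.01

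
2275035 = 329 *6915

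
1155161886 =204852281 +950309605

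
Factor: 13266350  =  2^1 * 5^2 * 37^1 * 71^1*101^1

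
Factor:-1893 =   -  3^1 * 631^1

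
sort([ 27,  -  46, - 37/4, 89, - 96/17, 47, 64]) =[ - 46,- 37/4, - 96/17,27, 47, 64,  89]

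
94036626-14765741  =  79270885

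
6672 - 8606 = -1934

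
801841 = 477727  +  324114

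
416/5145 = 416/5145 = 0.08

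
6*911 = 5466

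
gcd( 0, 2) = 2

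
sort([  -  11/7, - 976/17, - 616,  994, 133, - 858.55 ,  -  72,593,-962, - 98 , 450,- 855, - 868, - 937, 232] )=[  -  962, - 937, - 868, - 858.55, - 855, - 616, - 98,-72,  -  976/17, - 11/7, 133,232 , 450,  593,  994]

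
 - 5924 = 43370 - 49294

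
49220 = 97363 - 48143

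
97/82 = 1 + 15/82 = 1.18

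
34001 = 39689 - 5688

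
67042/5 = 13408 + 2/5 = 13408.40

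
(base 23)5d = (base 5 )1003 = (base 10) 128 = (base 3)11202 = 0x80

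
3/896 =3/896 = 0.00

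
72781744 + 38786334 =111568078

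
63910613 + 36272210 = 100182823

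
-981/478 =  - 981/478 = - 2.05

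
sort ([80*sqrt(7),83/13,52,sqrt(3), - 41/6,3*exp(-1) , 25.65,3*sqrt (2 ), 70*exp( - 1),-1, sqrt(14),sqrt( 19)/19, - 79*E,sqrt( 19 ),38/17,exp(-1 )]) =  [ - 79*E,-41/6,-1, sqrt(19) /19,exp ( - 1), 3*exp( - 1), sqrt( 3), 38/17,sqrt (14),3* sqrt ( 2), sqrt(19),83/13,25.65, 70*exp(-1 ), 52,80*sqrt (7)] 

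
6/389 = 6/389 =0.02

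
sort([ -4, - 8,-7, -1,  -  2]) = [ - 8, - 7, - 4 , - 2, - 1]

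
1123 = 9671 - 8548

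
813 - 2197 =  - 1384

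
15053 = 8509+6544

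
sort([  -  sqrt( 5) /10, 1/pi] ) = [-sqrt (5)/10,1/pi ]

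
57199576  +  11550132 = 68749708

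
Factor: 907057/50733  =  3^ ( - 3 ) * 151^1*1879^( - 1 )*6007^1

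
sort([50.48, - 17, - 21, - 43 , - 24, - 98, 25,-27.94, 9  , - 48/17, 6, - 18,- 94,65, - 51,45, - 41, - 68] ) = [  -  98, - 94, - 68, - 51, - 43,-41 , - 27.94, - 24, - 21 , - 18, - 17, - 48/17, 6, 9 , 25, 45 , 50.48,65 ]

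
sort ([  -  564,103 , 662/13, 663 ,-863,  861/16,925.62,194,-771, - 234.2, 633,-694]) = [-863, - 771 , - 694,-564, - 234.2,662/13,861/16 , 103,194, 633,663,925.62]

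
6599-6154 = 445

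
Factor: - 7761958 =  - 2^1*433^1* 8963^1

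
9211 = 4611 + 4600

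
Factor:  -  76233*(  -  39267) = 2993441211 = 3^3*4363^1*25411^1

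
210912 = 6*35152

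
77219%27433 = 22353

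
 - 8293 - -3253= -5040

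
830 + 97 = 927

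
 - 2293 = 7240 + -9533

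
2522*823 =2075606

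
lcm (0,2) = 0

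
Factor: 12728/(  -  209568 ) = -2^( - 2)*3^( - 1)*43^1*59^( - 1) = - 43/708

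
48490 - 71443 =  - 22953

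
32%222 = 32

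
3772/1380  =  2 + 11/15 =2.73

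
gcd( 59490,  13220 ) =6610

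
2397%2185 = 212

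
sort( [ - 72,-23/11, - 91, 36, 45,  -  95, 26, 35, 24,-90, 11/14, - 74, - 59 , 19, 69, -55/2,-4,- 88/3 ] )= [ - 95,-91, - 90, - 74 , - 72, - 59,- 88/3, - 55/2, - 4 , - 23/11,11/14,19,24  ,  26  ,  35,36, 45, 69]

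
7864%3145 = 1574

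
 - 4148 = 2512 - 6660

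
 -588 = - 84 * 7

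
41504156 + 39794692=81298848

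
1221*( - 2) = - 2442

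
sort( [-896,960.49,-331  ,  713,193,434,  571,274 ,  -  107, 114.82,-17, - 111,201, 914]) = [-896,-331, - 111, - 107 , - 17, 114.82,193,201,274,434, 571,713,914,  960.49] 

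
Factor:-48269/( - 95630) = 2^( - 1 )*5^( - 1 )*13^1*47^1 * 73^( - 1)*79^1*131^( - 1)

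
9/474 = 3/158 = 0.02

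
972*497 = 483084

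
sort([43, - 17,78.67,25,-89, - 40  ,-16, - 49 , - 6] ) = [ - 89, -49, - 40,-17, - 16, - 6,25,43,78.67 ] 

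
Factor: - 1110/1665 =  - 2^1 * 3^( - 1) = -  2/3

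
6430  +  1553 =7983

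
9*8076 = 72684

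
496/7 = 496/7=70.86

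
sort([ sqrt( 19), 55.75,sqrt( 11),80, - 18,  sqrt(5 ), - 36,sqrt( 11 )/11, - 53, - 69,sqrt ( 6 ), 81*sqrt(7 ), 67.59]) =[ - 69, - 53, - 36, - 18 , sqrt(11 )/11,sqrt( 5 ),sqrt(6), sqrt( 11), sqrt( 19 ),55.75, 67.59,80, 81*sqrt( 7)]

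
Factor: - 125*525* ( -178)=11681250 = 2^1*3^1*5^5*7^1 * 89^1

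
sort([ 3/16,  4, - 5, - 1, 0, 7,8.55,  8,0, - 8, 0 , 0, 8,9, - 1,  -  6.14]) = [ - 8,-6.14,-5, - 1, - 1,0,0, 0, 0,3/16, 4,7, 8,8, 8.55, 9] 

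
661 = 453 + 208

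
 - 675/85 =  - 8 + 1/17 = - 7.94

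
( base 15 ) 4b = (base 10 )71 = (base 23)32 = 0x47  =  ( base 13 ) 56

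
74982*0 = 0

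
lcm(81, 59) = 4779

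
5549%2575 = 399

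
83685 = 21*3985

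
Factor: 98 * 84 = 2^3*3^1*7^3 = 8232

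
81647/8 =81647/8 = 10205.88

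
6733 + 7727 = 14460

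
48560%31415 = 17145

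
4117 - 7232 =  - 3115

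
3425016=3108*1102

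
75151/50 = 1503 + 1/50 = 1503.02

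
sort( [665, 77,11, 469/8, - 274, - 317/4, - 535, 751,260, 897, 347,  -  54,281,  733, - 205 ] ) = [ - 535, - 274, - 205, - 317/4, - 54 , 11 , 469/8, 77,260, 281, 347, 665, 733, 751 , 897 ] 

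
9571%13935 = 9571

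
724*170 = 123080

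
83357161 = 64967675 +18389486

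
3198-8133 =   -  4935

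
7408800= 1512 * 4900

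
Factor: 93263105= 5^1 * 13^1*17^1*84401^1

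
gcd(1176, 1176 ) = 1176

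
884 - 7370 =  - 6486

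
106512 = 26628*4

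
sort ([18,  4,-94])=[ - 94,4,18]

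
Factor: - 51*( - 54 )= 2^1*3^4*17^1 = 2754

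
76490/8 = 38245/4 =9561.25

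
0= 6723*0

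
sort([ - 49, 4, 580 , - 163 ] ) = [-163,-49,4, 580]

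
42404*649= 27520196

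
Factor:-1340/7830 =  - 2^1 * 3^(-3)*29^( -1)*67^1  =  -134/783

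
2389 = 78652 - 76263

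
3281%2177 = 1104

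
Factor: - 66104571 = - 3^1* 13^1 * 1694989^1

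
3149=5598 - 2449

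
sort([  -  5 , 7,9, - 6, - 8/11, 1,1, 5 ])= [ - 6, - 5, - 8/11 , 1, 1, 5,7 , 9 ] 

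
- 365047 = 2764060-3129107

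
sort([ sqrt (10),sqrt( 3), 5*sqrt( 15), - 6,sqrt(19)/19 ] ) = [ - 6, sqrt( 19) /19  ,  sqrt (3),sqrt (10),5*sqrt( 15)]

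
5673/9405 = 1891/3135=0.60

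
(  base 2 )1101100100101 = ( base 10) 6949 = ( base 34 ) 60d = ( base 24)C1D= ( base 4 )1230211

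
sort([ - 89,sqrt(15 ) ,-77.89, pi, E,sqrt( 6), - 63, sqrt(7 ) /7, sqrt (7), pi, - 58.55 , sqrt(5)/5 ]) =[ - 89, - 77.89, - 63, - 58.55, sqrt( 7) /7, sqrt(5)/5, sqrt( 6), sqrt( 7), E,pi, pi, sqrt(15 ) ] 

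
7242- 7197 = 45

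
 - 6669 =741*( - 9 )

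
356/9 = 356/9 = 39.56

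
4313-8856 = -4543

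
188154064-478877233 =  - 290723169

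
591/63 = 9 +8/21 = 9.38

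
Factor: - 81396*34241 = -2^2*3^2*7^1*17^1*19^1*97^1*353^1 = - 2787080436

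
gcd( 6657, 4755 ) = 951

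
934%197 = 146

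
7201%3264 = 673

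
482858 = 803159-320301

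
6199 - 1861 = 4338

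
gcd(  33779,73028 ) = 1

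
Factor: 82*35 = 2^1 * 5^1*7^1 * 41^1 = 2870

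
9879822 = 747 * 13226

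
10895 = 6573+4322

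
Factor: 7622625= 3^1 * 5^3*20327^1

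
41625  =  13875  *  3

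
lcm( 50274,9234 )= 452466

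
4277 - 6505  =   - 2228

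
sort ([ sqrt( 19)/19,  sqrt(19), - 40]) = [-40,  sqrt( 19)/19, sqrt(19)] 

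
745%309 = 127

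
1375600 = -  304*( -4525)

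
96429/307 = 96429/307 = 314.10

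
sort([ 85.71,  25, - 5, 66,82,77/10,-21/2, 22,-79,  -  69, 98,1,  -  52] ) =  [ - 79,-69,  -  52,-21/2,  -  5, 1,77/10,  22,  25, 66, 82, 85.71,98 ] 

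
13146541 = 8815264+4331277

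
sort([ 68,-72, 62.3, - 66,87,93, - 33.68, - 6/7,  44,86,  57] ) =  [ - 72, - 66, - 33.68,-6/7, 44, 57,62.3, 68, 86, 87, 93 ]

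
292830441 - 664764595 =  - 371934154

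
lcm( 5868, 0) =0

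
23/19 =23/19 =1.21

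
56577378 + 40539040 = 97116418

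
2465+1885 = 4350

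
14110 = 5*2822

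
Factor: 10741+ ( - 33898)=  - 23157 = - 3^2*31^1*83^1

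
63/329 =9/47=0.19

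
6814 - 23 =6791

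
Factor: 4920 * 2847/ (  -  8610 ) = - 2^2*3^1*7^( - 1 )*13^1 *73^1 = -11388/7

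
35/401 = 35/401 = 0.09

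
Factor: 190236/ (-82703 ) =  - 996/433 = -  2^2*3^1*83^1*433^( - 1)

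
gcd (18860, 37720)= 18860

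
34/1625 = 34/1625 = 0.02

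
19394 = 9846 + 9548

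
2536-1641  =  895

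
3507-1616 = 1891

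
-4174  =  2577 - 6751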